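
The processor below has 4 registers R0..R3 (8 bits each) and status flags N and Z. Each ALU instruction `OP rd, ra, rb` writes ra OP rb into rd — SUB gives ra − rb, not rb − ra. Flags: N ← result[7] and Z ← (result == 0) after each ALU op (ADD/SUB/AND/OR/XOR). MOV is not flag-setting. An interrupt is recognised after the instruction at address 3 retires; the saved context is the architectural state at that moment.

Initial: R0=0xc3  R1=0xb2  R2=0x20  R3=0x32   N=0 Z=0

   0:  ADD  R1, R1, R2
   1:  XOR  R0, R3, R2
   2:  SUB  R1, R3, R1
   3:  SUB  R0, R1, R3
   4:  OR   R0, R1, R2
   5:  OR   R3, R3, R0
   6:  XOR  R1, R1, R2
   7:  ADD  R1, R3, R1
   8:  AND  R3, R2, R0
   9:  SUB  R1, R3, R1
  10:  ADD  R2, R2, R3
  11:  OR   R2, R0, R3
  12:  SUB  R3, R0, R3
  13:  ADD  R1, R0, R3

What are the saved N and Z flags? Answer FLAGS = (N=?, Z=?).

FLAGS = (N=0, Z=0)

after  0: R0=0xc3 R1=0xd2 R2=0x20 R3=0x32  N=1 Z=0
after  1: R0=0x12 R1=0xd2 R2=0x20 R3=0x32  N=0 Z=0
after  2: R0=0x12 R1=0x60 R2=0x20 R3=0x32  N=0 Z=0
after  3: R0=0x2e R1=0x60 R2=0x20 R3=0x32  N=0 Z=0
-- IRQ taken; context saved, return-PC = 4 --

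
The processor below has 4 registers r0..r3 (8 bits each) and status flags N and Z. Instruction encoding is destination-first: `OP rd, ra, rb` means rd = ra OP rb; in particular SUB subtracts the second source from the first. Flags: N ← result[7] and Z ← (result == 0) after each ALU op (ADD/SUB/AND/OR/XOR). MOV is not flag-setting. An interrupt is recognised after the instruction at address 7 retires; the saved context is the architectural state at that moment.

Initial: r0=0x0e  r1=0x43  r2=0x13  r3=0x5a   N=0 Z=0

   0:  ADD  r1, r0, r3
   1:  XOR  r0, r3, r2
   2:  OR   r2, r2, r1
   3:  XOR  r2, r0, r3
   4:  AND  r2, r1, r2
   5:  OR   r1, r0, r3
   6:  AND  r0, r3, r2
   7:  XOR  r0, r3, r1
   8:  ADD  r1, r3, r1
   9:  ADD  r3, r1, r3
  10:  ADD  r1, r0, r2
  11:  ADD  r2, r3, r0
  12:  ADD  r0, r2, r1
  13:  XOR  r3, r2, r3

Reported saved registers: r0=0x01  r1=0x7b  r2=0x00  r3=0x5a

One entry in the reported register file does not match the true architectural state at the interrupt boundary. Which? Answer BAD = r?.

after  0: r0=0x0e r1=0x68 r2=0x13 r3=0x5a  N=0 Z=0
after  1: r0=0x49 r1=0x68 r2=0x13 r3=0x5a  N=0 Z=0
after  2: r0=0x49 r1=0x68 r2=0x7b r3=0x5a  N=0 Z=0
after  3: r0=0x49 r1=0x68 r2=0x13 r3=0x5a  N=0 Z=0
after  4: r0=0x49 r1=0x68 r2=0x00 r3=0x5a  N=0 Z=1
after  5: r0=0x49 r1=0x5b r2=0x00 r3=0x5a  N=0 Z=0
after  6: r0=0x00 r1=0x5b r2=0x00 r3=0x5a  N=0 Z=1
after  7: r0=0x01 r1=0x5b r2=0x00 r3=0x5a  N=0 Z=0
-- IRQ taken; context saved, return-PC = 8 --
mismatch: r1: reported 0x7b vs actual 0x5b

BAD = r1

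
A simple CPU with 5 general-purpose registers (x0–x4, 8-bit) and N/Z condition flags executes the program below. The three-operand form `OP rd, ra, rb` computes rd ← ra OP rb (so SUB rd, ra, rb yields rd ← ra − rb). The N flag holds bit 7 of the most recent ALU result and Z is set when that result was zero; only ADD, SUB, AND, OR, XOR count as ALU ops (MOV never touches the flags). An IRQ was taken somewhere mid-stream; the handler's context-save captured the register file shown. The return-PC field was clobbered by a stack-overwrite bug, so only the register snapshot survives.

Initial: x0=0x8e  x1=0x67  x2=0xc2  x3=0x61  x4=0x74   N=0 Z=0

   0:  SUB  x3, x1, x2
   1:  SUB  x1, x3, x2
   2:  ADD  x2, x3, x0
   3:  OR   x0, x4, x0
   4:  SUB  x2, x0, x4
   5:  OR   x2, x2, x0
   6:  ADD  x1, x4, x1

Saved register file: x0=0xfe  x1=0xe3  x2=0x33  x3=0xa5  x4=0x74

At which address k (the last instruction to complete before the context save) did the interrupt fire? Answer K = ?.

after  0: x0=0x8e x1=0x67 x2=0xc2 x3=0xa5 x4=0x74  N=1 Z=0
after  1: x0=0x8e x1=0xe3 x2=0xc2 x3=0xa5 x4=0x74  N=1 Z=0
after  2: x0=0x8e x1=0xe3 x2=0x33 x3=0xa5 x4=0x74  N=0 Z=0
after  3: x0=0xfe x1=0xe3 x2=0x33 x3=0xa5 x4=0x74  N=1 Z=0
-- IRQ taken; context saved, return-PC = 4 --

K = 3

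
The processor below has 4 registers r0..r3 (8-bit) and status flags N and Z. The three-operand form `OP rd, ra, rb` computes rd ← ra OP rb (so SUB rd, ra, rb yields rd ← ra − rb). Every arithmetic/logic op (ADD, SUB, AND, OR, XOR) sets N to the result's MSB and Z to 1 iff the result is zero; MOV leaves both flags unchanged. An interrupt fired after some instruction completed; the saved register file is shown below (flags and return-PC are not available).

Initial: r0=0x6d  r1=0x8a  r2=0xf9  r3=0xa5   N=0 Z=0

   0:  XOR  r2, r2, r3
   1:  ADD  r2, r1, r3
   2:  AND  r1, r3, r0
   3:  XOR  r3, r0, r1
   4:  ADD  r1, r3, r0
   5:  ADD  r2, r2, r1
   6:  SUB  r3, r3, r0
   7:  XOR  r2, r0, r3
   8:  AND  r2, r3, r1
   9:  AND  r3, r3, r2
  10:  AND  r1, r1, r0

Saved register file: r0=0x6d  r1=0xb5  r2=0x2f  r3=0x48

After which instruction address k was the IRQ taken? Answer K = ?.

after  0: r0=0x6d r1=0x8a r2=0x5c r3=0xa5  N=0 Z=0
after  1: r0=0x6d r1=0x8a r2=0x2f r3=0xa5  N=0 Z=0
after  2: r0=0x6d r1=0x25 r2=0x2f r3=0xa5  N=0 Z=0
after  3: r0=0x6d r1=0x25 r2=0x2f r3=0x48  N=0 Z=0
after  4: r0=0x6d r1=0xb5 r2=0x2f r3=0x48  N=1 Z=0
-- IRQ taken; context saved, return-PC = 5 --

K = 4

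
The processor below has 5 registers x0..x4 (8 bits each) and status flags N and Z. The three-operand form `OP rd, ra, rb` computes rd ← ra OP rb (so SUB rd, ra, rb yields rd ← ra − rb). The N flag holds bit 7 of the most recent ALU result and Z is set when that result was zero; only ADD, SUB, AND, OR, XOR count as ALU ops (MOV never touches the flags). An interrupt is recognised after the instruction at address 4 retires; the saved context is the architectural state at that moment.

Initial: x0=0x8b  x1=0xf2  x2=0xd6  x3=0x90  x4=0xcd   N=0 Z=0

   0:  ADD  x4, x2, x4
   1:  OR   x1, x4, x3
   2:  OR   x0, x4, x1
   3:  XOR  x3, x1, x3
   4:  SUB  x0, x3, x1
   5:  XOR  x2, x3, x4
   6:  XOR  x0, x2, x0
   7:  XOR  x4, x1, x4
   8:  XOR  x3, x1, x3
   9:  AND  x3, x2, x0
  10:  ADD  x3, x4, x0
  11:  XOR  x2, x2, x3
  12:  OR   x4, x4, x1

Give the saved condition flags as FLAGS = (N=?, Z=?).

after  0: x0=0x8b x1=0xf2 x2=0xd6 x3=0x90 x4=0xa3  N=1 Z=0
after  1: x0=0x8b x1=0xb3 x2=0xd6 x3=0x90 x4=0xa3  N=1 Z=0
after  2: x0=0xb3 x1=0xb3 x2=0xd6 x3=0x90 x4=0xa3  N=1 Z=0
after  3: x0=0xb3 x1=0xb3 x2=0xd6 x3=0x23 x4=0xa3  N=0 Z=0
after  4: x0=0x70 x1=0xb3 x2=0xd6 x3=0x23 x4=0xa3  N=0 Z=0
-- IRQ taken; context saved, return-PC = 5 --

FLAGS = (N=0, Z=0)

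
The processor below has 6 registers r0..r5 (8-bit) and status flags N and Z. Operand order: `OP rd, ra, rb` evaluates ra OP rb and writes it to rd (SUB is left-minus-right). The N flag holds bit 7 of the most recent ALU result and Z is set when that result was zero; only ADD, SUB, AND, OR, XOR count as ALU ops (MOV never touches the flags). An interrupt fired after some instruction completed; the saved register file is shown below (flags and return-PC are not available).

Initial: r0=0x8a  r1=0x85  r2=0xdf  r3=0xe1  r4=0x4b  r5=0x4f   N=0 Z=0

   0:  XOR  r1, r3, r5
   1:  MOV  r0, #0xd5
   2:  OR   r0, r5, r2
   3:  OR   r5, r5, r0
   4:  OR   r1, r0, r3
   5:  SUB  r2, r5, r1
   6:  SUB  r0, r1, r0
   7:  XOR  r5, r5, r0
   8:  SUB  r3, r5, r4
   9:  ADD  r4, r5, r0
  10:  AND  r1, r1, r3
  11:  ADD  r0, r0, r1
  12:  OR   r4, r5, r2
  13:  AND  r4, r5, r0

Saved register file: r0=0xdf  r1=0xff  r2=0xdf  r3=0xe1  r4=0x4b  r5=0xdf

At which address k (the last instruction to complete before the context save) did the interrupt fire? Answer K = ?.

K = 4

after  0: r0=0x8a r1=0xae r2=0xdf r3=0xe1 r4=0x4b r5=0x4f  N=1 Z=0
after  1: r0=0xd5 r1=0xae r2=0xdf r3=0xe1 r4=0x4b r5=0x4f  N=1 Z=0
after  2: r0=0xdf r1=0xae r2=0xdf r3=0xe1 r4=0x4b r5=0x4f  N=1 Z=0
after  3: r0=0xdf r1=0xae r2=0xdf r3=0xe1 r4=0x4b r5=0xdf  N=1 Z=0
after  4: r0=0xdf r1=0xff r2=0xdf r3=0xe1 r4=0x4b r5=0xdf  N=1 Z=0
-- IRQ taken; context saved, return-PC = 5 --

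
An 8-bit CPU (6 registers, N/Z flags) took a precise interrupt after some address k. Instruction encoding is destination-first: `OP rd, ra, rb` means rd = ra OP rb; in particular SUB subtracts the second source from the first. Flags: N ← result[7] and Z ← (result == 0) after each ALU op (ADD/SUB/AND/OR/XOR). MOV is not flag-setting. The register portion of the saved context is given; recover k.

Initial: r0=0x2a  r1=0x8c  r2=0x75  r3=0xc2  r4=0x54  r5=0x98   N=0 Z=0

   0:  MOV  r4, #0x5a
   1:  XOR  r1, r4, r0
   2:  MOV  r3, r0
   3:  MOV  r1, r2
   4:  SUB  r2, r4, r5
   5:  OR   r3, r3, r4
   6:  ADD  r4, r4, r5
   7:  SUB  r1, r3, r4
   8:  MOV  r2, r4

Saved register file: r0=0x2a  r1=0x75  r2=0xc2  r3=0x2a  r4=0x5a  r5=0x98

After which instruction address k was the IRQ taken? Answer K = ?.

after  0: r0=0x2a r1=0x8c r2=0x75 r3=0xc2 r4=0x5a r5=0x98  N=0 Z=0
after  1: r0=0x2a r1=0x70 r2=0x75 r3=0xc2 r4=0x5a r5=0x98  N=0 Z=0
after  2: r0=0x2a r1=0x70 r2=0x75 r3=0x2a r4=0x5a r5=0x98  N=0 Z=0
after  3: r0=0x2a r1=0x75 r2=0x75 r3=0x2a r4=0x5a r5=0x98  N=0 Z=0
after  4: r0=0x2a r1=0x75 r2=0xc2 r3=0x2a r4=0x5a r5=0x98  N=1 Z=0
-- IRQ taken; context saved, return-PC = 5 --

K = 4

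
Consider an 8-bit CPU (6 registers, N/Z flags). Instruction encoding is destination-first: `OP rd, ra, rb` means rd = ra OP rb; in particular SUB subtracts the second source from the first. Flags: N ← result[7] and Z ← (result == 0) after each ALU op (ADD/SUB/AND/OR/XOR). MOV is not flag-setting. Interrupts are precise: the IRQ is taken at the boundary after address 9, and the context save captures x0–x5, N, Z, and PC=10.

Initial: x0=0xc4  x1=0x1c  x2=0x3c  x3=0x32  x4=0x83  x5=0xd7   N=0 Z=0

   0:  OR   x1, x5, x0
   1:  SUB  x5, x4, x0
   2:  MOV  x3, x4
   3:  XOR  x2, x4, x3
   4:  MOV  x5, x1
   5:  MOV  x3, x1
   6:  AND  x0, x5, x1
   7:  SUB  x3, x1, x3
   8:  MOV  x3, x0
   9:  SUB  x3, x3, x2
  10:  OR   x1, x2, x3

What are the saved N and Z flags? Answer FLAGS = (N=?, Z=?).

after  0: x0=0xc4 x1=0xd7 x2=0x3c x3=0x32 x4=0x83 x5=0xd7  N=1 Z=0
after  1: x0=0xc4 x1=0xd7 x2=0x3c x3=0x32 x4=0x83 x5=0xbf  N=1 Z=0
after  2: x0=0xc4 x1=0xd7 x2=0x3c x3=0x83 x4=0x83 x5=0xbf  N=1 Z=0
after  3: x0=0xc4 x1=0xd7 x2=0x00 x3=0x83 x4=0x83 x5=0xbf  N=0 Z=1
after  4: x0=0xc4 x1=0xd7 x2=0x00 x3=0x83 x4=0x83 x5=0xd7  N=0 Z=1
after  5: x0=0xc4 x1=0xd7 x2=0x00 x3=0xd7 x4=0x83 x5=0xd7  N=0 Z=1
after  6: x0=0xd7 x1=0xd7 x2=0x00 x3=0xd7 x4=0x83 x5=0xd7  N=1 Z=0
after  7: x0=0xd7 x1=0xd7 x2=0x00 x3=0x00 x4=0x83 x5=0xd7  N=0 Z=1
after  8: x0=0xd7 x1=0xd7 x2=0x00 x3=0xd7 x4=0x83 x5=0xd7  N=0 Z=1
after  9: x0=0xd7 x1=0xd7 x2=0x00 x3=0xd7 x4=0x83 x5=0xd7  N=1 Z=0
-- IRQ taken; context saved, return-PC = 10 --

FLAGS = (N=1, Z=0)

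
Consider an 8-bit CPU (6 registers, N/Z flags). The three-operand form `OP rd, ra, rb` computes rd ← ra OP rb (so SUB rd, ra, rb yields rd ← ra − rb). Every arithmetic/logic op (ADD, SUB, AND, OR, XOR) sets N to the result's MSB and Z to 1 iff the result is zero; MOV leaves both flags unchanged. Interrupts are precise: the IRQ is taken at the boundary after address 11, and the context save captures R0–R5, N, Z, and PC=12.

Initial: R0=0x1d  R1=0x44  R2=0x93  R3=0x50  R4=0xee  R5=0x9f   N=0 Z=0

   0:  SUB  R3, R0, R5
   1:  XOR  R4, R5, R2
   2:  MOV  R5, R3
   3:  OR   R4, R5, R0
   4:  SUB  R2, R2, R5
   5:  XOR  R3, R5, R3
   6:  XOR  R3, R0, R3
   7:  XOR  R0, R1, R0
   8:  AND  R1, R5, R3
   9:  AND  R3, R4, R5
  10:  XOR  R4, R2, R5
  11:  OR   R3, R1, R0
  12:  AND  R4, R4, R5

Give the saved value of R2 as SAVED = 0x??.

after  0: R0=0x1d R1=0x44 R2=0x93 R3=0x7e R4=0xee R5=0x9f  N=0 Z=0
after  1: R0=0x1d R1=0x44 R2=0x93 R3=0x7e R4=0x0c R5=0x9f  N=0 Z=0
after  2: R0=0x1d R1=0x44 R2=0x93 R3=0x7e R4=0x0c R5=0x7e  N=0 Z=0
after  3: R0=0x1d R1=0x44 R2=0x93 R3=0x7e R4=0x7f R5=0x7e  N=0 Z=0
after  4: R0=0x1d R1=0x44 R2=0x15 R3=0x7e R4=0x7f R5=0x7e  N=0 Z=0
after  5: R0=0x1d R1=0x44 R2=0x15 R3=0x00 R4=0x7f R5=0x7e  N=0 Z=1
after  6: R0=0x1d R1=0x44 R2=0x15 R3=0x1d R4=0x7f R5=0x7e  N=0 Z=0
after  7: R0=0x59 R1=0x44 R2=0x15 R3=0x1d R4=0x7f R5=0x7e  N=0 Z=0
after  8: R0=0x59 R1=0x1c R2=0x15 R3=0x1d R4=0x7f R5=0x7e  N=0 Z=0
after  9: R0=0x59 R1=0x1c R2=0x15 R3=0x7e R4=0x7f R5=0x7e  N=0 Z=0
after 10: R0=0x59 R1=0x1c R2=0x15 R3=0x7e R4=0x6b R5=0x7e  N=0 Z=0
after 11: R0=0x59 R1=0x1c R2=0x15 R3=0x5d R4=0x6b R5=0x7e  N=0 Z=0
-- IRQ taken; context saved, return-PC = 12 --

SAVED = 0x15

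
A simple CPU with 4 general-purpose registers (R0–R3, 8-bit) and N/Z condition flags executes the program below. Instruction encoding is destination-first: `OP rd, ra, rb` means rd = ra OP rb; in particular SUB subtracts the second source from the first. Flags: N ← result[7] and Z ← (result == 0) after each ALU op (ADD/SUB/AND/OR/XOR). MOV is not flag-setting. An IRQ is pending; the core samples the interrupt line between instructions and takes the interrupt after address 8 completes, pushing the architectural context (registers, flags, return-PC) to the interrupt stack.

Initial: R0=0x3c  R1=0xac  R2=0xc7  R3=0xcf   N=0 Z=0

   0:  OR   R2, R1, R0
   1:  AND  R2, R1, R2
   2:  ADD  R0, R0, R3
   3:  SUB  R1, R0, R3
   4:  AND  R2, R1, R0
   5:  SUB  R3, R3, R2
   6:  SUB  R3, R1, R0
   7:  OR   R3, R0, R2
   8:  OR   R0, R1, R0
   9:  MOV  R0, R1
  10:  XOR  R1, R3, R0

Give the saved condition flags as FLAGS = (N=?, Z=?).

after  0: R0=0x3c R1=0xac R2=0xbc R3=0xcf  N=1 Z=0
after  1: R0=0x3c R1=0xac R2=0xac R3=0xcf  N=1 Z=0
after  2: R0=0x0b R1=0xac R2=0xac R3=0xcf  N=0 Z=0
after  3: R0=0x0b R1=0x3c R2=0xac R3=0xcf  N=0 Z=0
after  4: R0=0x0b R1=0x3c R2=0x08 R3=0xcf  N=0 Z=0
after  5: R0=0x0b R1=0x3c R2=0x08 R3=0xc7  N=1 Z=0
after  6: R0=0x0b R1=0x3c R2=0x08 R3=0x31  N=0 Z=0
after  7: R0=0x0b R1=0x3c R2=0x08 R3=0x0b  N=0 Z=0
after  8: R0=0x3f R1=0x3c R2=0x08 R3=0x0b  N=0 Z=0
-- IRQ taken; context saved, return-PC = 9 --

FLAGS = (N=0, Z=0)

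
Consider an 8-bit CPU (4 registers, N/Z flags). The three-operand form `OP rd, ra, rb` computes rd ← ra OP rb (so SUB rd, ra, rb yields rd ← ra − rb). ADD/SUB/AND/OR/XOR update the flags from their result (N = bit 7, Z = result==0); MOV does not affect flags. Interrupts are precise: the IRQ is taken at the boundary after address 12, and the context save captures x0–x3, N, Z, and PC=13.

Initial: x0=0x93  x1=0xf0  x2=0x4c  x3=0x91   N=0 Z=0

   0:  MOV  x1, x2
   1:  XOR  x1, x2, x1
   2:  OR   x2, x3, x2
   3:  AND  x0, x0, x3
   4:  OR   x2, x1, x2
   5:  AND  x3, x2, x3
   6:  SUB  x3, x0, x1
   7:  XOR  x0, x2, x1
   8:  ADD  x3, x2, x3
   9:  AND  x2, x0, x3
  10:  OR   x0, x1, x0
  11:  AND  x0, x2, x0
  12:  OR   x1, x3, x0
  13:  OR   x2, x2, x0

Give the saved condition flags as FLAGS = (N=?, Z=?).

after  0: x0=0x93 x1=0x4c x2=0x4c x3=0x91  N=0 Z=0
after  1: x0=0x93 x1=0x00 x2=0x4c x3=0x91  N=0 Z=1
after  2: x0=0x93 x1=0x00 x2=0xdd x3=0x91  N=1 Z=0
after  3: x0=0x91 x1=0x00 x2=0xdd x3=0x91  N=1 Z=0
after  4: x0=0x91 x1=0x00 x2=0xdd x3=0x91  N=1 Z=0
after  5: x0=0x91 x1=0x00 x2=0xdd x3=0x91  N=1 Z=0
after  6: x0=0x91 x1=0x00 x2=0xdd x3=0x91  N=1 Z=0
after  7: x0=0xdd x1=0x00 x2=0xdd x3=0x91  N=1 Z=0
after  8: x0=0xdd x1=0x00 x2=0xdd x3=0x6e  N=0 Z=0
after  9: x0=0xdd x1=0x00 x2=0x4c x3=0x6e  N=0 Z=0
after 10: x0=0xdd x1=0x00 x2=0x4c x3=0x6e  N=1 Z=0
after 11: x0=0x4c x1=0x00 x2=0x4c x3=0x6e  N=0 Z=0
after 12: x0=0x4c x1=0x6e x2=0x4c x3=0x6e  N=0 Z=0
-- IRQ taken; context saved, return-PC = 13 --

FLAGS = (N=0, Z=0)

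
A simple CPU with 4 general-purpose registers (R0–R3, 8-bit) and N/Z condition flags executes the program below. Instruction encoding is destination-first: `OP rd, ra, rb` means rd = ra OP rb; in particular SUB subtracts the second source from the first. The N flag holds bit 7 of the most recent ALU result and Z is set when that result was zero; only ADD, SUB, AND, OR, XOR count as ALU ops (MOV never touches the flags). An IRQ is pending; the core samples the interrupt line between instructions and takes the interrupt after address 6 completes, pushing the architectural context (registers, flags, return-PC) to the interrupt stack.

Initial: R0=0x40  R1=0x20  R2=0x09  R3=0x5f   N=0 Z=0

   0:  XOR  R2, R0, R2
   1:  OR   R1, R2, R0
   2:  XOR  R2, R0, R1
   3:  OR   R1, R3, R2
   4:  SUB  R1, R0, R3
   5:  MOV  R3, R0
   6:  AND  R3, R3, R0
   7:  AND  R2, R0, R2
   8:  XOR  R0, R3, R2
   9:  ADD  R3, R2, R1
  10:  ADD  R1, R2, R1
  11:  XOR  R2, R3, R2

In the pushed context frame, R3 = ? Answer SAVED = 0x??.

after  0: R0=0x40 R1=0x20 R2=0x49 R3=0x5f  N=0 Z=0
after  1: R0=0x40 R1=0x49 R2=0x49 R3=0x5f  N=0 Z=0
after  2: R0=0x40 R1=0x49 R2=0x09 R3=0x5f  N=0 Z=0
after  3: R0=0x40 R1=0x5f R2=0x09 R3=0x5f  N=0 Z=0
after  4: R0=0x40 R1=0xe1 R2=0x09 R3=0x5f  N=1 Z=0
after  5: R0=0x40 R1=0xe1 R2=0x09 R3=0x40  N=1 Z=0
after  6: R0=0x40 R1=0xe1 R2=0x09 R3=0x40  N=0 Z=0
-- IRQ taken; context saved, return-PC = 7 --

SAVED = 0x40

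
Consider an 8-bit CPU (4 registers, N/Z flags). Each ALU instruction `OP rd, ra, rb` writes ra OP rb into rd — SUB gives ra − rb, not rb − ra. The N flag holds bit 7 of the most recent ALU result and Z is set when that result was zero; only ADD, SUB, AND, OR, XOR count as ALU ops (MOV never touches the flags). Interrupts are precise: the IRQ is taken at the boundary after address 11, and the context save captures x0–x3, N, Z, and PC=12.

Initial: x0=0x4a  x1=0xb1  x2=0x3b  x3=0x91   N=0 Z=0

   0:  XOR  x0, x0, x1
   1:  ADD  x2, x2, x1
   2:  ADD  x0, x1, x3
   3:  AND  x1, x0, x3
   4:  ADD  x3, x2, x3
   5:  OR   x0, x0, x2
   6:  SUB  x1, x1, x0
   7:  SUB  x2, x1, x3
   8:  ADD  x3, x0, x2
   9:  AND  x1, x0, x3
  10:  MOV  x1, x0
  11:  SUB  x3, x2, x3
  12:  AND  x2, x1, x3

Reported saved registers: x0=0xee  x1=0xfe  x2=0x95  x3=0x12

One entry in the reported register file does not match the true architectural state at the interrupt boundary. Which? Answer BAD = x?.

after  0: x0=0xfb x1=0xb1 x2=0x3b x3=0x91  N=1 Z=0
after  1: x0=0xfb x1=0xb1 x2=0xec x3=0x91  N=1 Z=0
after  2: x0=0x42 x1=0xb1 x2=0xec x3=0x91  N=0 Z=0
after  3: x0=0x42 x1=0x00 x2=0xec x3=0x91  N=0 Z=1
after  4: x0=0x42 x1=0x00 x2=0xec x3=0x7d  N=0 Z=0
after  5: x0=0xee x1=0x00 x2=0xec x3=0x7d  N=1 Z=0
after  6: x0=0xee x1=0x12 x2=0xec x3=0x7d  N=0 Z=0
after  7: x0=0xee x1=0x12 x2=0x95 x3=0x7d  N=1 Z=0
after  8: x0=0xee x1=0x12 x2=0x95 x3=0x83  N=1 Z=0
after  9: x0=0xee x1=0x82 x2=0x95 x3=0x83  N=1 Z=0
after 10: x0=0xee x1=0xee x2=0x95 x3=0x83  N=1 Z=0
after 11: x0=0xee x1=0xee x2=0x95 x3=0x12  N=0 Z=0
-- IRQ taken; context saved, return-PC = 12 --
mismatch: x1: reported 0xfe vs actual 0xee

BAD = x1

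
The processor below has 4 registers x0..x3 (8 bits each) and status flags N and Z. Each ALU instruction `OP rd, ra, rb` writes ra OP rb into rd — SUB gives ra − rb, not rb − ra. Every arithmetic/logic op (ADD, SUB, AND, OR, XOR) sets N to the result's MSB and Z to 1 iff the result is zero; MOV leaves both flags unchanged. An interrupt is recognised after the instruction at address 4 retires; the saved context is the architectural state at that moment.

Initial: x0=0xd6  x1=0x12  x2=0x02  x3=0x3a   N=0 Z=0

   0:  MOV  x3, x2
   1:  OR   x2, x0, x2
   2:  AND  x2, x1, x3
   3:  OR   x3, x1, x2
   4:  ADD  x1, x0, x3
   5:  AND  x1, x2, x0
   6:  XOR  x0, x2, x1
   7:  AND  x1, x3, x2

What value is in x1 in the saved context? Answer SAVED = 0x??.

after  0: x0=0xd6 x1=0x12 x2=0x02 x3=0x02  N=0 Z=0
after  1: x0=0xd6 x1=0x12 x2=0xd6 x3=0x02  N=1 Z=0
after  2: x0=0xd6 x1=0x12 x2=0x02 x3=0x02  N=0 Z=0
after  3: x0=0xd6 x1=0x12 x2=0x02 x3=0x12  N=0 Z=0
after  4: x0=0xd6 x1=0xe8 x2=0x02 x3=0x12  N=1 Z=0
-- IRQ taken; context saved, return-PC = 5 --

SAVED = 0xe8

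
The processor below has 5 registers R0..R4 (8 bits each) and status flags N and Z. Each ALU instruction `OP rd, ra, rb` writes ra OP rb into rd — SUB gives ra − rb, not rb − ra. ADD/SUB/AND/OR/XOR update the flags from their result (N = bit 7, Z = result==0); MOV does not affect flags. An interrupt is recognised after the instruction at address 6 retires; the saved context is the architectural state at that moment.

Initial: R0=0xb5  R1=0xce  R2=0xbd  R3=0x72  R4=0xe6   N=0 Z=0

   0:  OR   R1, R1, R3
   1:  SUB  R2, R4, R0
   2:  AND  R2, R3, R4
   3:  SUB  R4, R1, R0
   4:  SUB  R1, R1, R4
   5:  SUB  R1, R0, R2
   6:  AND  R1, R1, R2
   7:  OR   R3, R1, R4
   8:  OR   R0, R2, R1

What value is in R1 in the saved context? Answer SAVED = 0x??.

SAVED = 0x42

after  0: R0=0xb5 R1=0xfe R2=0xbd R3=0x72 R4=0xe6  N=1 Z=0
after  1: R0=0xb5 R1=0xfe R2=0x31 R3=0x72 R4=0xe6  N=0 Z=0
after  2: R0=0xb5 R1=0xfe R2=0x62 R3=0x72 R4=0xe6  N=0 Z=0
after  3: R0=0xb5 R1=0xfe R2=0x62 R3=0x72 R4=0x49  N=0 Z=0
after  4: R0=0xb5 R1=0xb5 R2=0x62 R3=0x72 R4=0x49  N=1 Z=0
after  5: R0=0xb5 R1=0x53 R2=0x62 R3=0x72 R4=0x49  N=0 Z=0
after  6: R0=0xb5 R1=0x42 R2=0x62 R3=0x72 R4=0x49  N=0 Z=0
-- IRQ taken; context saved, return-PC = 7 --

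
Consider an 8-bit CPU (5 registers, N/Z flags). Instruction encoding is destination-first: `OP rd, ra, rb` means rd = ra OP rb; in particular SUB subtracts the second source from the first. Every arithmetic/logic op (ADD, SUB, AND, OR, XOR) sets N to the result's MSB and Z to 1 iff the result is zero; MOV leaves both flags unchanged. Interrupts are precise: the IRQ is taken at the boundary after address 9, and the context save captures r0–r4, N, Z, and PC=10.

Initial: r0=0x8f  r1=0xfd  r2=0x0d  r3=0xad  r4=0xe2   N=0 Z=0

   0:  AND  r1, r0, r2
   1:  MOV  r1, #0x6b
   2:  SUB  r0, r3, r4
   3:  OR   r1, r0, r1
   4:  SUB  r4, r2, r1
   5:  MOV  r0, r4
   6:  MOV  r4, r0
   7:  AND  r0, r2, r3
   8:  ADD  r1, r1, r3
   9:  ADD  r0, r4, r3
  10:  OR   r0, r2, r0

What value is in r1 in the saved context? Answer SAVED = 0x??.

after  0: r0=0x8f r1=0x0d r2=0x0d r3=0xad r4=0xe2  N=0 Z=0
after  1: r0=0x8f r1=0x6b r2=0x0d r3=0xad r4=0xe2  N=0 Z=0
after  2: r0=0xcb r1=0x6b r2=0x0d r3=0xad r4=0xe2  N=1 Z=0
after  3: r0=0xcb r1=0xeb r2=0x0d r3=0xad r4=0xe2  N=1 Z=0
after  4: r0=0xcb r1=0xeb r2=0x0d r3=0xad r4=0x22  N=0 Z=0
after  5: r0=0x22 r1=0xeb r2=0x0d r3=0xad r4=0x22  N=0 Z=0
after  6: r0=0x22 r1=0xeb r2=0x0d r3=0xad r4=0x22  N=0 Z=0
after  7: r0=0x0d r1=0xeb r2=0x0d r3=0xad r4=0x22  N=0 Z=0
after  8: r0=0x0d r1=0x98 r2=0x0d r3=0xad r4=0x22  N=1 Z=0
after  9: r0=0xcf r1=0x98 r2=0x0d r3=0xad r4=0x22  N=1 Z=0
-- IRQ taken; context saved, return-PC = 10 --

SAVED = 0x98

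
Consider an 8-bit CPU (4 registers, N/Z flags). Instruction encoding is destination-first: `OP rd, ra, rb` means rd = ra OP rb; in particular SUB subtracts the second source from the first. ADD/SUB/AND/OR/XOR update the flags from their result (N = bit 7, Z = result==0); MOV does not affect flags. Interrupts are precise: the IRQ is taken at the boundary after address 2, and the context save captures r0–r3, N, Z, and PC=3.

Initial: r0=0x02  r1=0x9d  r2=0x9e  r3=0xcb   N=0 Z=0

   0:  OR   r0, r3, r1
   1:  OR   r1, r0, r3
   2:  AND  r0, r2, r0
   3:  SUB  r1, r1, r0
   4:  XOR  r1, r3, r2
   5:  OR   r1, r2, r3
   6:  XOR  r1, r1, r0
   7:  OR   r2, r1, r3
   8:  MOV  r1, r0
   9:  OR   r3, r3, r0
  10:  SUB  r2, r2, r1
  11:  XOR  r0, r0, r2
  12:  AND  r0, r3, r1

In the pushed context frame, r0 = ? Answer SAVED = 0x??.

SAVED = 0x9e

after  0: r0=0xdf r1=0x9d r2=0x9e r3=0xcb  N=1 Z=0
after  1: r0=0xdf r1=0xdf r2=0x9e r3=0xcb  N=1 Z=0
after  2: r0=0x9e r1=0xdf r2=0x9e r3=0xcb  N=1 Z=0
-- IRQ taken; context saved, return-PC = 3 --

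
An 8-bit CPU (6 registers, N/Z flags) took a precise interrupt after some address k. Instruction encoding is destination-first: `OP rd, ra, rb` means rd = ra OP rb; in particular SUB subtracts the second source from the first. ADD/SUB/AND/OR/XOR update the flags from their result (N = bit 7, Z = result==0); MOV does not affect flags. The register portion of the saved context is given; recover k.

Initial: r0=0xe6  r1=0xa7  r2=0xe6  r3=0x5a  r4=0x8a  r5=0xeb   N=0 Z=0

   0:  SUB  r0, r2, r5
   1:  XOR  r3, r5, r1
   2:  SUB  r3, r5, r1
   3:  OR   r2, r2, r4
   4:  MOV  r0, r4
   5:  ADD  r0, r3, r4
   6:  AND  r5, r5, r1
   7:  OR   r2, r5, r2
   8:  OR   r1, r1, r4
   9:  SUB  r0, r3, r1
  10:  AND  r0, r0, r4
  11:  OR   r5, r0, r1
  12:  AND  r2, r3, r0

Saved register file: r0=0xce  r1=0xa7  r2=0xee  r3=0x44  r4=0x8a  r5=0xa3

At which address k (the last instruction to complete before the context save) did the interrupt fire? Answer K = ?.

K = 6

after  0: r0=0xfb r1=0xa7 r2=0xe6 r3=0x5a r4=0x8a r5=0xeb  N=1 Z=0
after  1: r0=0xfb r1=0xa7 r2=0xe6 r3=0x4c r4=0x8a r5=0xeb  N=0 Z=0
after  2: r0=0xfb r1=0xa7 r2=0xe6 r3=0x44 r4=0x8a r5=0xeb  N=0 Z=0
after  3: r0=0xfb r1=0xa7 r2=0xee r3=0x44 r4=0x8a r5=0xeb  N=1 Z=0
after  4: r0=0x8a r1=0xa7 r2=0xee r3=0x44 r4=0x8a r5=0xeb  N=1 Z=0
after  5: r0=0xce r1=0xa7 r2=0xee r3=0x44 r4=0x8a r5=0xeb  N=1 Z=0
after  6: r0=0xce r1=0xa7 r2=0xee r3=0x44 r4=0x8a r5=0xa3  N=1 Z=0
-- IRQ taken; context saved, return-PC = 7 --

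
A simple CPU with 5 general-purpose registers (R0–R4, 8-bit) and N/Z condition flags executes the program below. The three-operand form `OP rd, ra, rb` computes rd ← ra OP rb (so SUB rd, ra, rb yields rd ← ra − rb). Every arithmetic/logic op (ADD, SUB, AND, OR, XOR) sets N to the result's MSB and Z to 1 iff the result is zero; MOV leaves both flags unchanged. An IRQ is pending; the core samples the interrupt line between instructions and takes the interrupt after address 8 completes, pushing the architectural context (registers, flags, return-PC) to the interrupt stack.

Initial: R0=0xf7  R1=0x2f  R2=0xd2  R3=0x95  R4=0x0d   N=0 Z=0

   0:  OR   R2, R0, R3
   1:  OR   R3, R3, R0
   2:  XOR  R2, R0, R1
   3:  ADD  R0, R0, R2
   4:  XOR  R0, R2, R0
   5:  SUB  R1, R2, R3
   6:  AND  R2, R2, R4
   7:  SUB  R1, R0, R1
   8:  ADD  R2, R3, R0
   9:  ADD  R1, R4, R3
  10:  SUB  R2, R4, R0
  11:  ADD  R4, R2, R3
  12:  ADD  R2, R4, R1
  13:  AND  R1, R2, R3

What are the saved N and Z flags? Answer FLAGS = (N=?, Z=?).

FLAGS = (N=0, Z=0)

after  0: R0=0xf7 R1=0x2f R2=0xf7 R3=0x95 R4=0x0d  N=1 Z=0
after  1: R0=0xf7 R1=0x2f R2=0xf7 R3=0xf7 R4=0x0d  N=1 Z=0
after  2: R0=0xf7 R1=0x2f R2=0xd8 R3=0xf7 R4=0x0d  N=1 Z=0
after  3: R0=0xcf R1=0x2f R2=0xd8 R3=0xf7 R4=0x0d  N=1 Z=0
after  4: R0=0x17 R1=0x2f R2=0xd8 R3=0xf7 R4=0x0d  N=0 Z=0
after  5: R0=0x17 R1=0xe1 R2=0xd8 R3=0xf7 R4=0x0d  N=1 Z=0
after  6: R0=0x17 R1=0xe1 R2=0x08 R3=0xf7 R4=0x0d  N=0 Z=0
after  7: R0=0x17 R1=0x36 R2=0x08 R3=0xf7 R4=0x0d  N=0 Z=0
after  8: R0=0x17 R1=0x36 R2=0x0e R3=0xf7 R4=0x0d  N=0 Z=0
-- IRQ taken; context saved, return-PC = 9 --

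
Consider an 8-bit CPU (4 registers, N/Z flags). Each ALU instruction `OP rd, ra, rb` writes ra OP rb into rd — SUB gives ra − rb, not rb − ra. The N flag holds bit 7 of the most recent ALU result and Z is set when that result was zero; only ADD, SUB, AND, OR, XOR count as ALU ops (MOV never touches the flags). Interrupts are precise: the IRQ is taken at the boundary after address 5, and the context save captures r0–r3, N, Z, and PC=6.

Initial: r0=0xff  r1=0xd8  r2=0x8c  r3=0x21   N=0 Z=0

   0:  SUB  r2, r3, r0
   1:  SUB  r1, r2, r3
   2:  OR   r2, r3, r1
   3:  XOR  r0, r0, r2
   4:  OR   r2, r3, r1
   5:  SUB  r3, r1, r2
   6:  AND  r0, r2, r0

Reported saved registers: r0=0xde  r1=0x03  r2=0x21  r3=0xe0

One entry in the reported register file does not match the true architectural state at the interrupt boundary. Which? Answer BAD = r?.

after  0: r0=0xff r1=0xd8 r2=0x22 r3=0x21  N=0 Z=0
after  1: r0=0xff r1=0x01 r2=0x22 r3=0x21  N=0 Z=0
after  2: r0=0xff r1=0x01 r2=0x21 r3=0x21  N=0 Z=0
after  3: r0=0xde r1=0x01 r2=0x21 r3=0x21  N=1 Z=0
after  4: r0=0xde r1=0x01 r2=0x21 r3=0x21  N=0 Z=0
after  5: r0=0xde r1=0x01 r2=0x21 r3=0xe0  N=1 Z=0
-- IRQ taken; context saved, return-PC = 6 --
mismatch: r1: reported 0x03 vs actual 0x01

BAD = r1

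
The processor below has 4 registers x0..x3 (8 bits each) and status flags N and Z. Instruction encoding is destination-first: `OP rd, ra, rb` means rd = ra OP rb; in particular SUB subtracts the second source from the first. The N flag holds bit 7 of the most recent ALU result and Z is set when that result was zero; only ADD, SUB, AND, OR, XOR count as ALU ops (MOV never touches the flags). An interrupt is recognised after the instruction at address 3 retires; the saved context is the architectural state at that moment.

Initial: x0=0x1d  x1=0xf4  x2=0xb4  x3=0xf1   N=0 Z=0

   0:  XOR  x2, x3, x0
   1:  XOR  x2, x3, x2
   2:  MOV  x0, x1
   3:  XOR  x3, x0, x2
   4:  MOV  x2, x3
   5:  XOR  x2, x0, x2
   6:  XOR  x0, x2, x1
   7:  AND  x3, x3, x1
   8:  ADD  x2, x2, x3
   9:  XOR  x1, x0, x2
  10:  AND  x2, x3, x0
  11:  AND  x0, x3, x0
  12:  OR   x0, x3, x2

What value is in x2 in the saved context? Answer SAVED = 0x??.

after  0: x0=0x1d x1=0xf4 x2=0xec x3=0xf1  N=1 Z=0
after  1: x0=0x1d x1=0xf4 x2=0x1d x3=0xf1  N=0 Z=0
after  2: x0=0xf4 x1=0xf4 x2=0x1d x3=0xf1  N=0 Z=0
after  3: x0=0xf4 x1=0xf4 x2=0x1d x3=0xe9  N=1 Z=0
-- IRQ taken; context saved, return-PC = 4 --

SAVED = 0x1d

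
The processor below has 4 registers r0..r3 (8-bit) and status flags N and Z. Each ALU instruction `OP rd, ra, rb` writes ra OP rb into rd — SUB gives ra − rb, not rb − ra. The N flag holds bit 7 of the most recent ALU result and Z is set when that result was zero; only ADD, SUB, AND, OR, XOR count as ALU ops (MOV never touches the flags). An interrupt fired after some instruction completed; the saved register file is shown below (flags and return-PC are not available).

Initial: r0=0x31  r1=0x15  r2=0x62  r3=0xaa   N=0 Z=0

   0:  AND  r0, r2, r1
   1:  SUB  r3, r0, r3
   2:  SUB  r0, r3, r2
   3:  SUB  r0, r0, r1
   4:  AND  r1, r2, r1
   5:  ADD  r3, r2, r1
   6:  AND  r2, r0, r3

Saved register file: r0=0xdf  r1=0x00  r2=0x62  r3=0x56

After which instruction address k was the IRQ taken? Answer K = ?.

K = 4

after  0: r0=0x00 r1=0x15 r2=0x62 r3=0xaa  N=0 Z=1
after  1: r0=0x00 r1=0x15 r2=0x62 r3=0x56  N=0 Z=0
after  2: r0=0xf4 r1=0x15 r2=0x62 r3=0x56  N=1 Z=0
after  3: r0=0xdf r1=0x15 r2=0x62 r3=0x56  N=1 Z=0
after  4: r0=0xdf r1=0x00 r2=0x62 r3=0x56  N=0 Z=1
-- IRQ taken; context saved, return-PC = 5 --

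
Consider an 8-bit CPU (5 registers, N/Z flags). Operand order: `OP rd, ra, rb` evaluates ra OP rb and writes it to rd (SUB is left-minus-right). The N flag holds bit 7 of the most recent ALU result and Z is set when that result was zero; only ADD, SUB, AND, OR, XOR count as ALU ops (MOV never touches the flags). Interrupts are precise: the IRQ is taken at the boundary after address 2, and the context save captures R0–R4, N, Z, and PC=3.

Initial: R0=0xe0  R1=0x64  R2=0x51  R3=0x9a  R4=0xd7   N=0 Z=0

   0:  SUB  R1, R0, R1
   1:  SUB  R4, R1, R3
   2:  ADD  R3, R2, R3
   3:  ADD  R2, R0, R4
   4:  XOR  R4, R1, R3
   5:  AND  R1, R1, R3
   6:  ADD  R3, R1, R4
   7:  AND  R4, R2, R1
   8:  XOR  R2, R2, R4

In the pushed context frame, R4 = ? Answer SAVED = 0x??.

SAVED = 0xe2

after  0: R0=0xe0 R1=0x7c R2=0x51 R3=0x9a R4=0xd7  N=0 Z=0
after  1: R0=0xe0 R1=0x7c R2=0x51 R3=0x9a R4=0xe2  N=1 Z=0
after  2: R0=0xe0 R1=0x7c R2=0x51 R3=0xeb R4=0xe2  N=1 Z=0
-- IRQ taken; context saved, return-PC = 3 --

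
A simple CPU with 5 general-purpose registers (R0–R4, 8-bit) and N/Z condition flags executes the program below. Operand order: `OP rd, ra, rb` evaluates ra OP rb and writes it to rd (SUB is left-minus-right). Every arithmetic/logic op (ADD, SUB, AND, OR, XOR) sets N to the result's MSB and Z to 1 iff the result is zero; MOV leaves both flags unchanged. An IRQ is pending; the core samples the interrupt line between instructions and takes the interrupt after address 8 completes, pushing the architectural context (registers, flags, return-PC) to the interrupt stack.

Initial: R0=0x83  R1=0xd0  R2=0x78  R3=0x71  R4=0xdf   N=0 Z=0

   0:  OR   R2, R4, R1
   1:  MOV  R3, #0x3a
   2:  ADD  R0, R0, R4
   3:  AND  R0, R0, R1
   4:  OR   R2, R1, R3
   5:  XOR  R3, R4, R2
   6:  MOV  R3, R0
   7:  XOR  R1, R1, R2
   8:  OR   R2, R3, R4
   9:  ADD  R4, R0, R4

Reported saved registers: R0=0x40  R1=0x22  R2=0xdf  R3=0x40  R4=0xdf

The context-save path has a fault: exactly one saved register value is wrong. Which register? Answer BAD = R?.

after  0: R0=0x83 R1=0xd0 R2=0xdf R3=0x71 R4=0xdf  N=1 Z=0
after  1: R0=0x83 R1=0xd0 R2=0xdf R3=0x3a R4=0xdf  N=1 Z=0
after  2: R0=0x62 R1=0xd0 R2=0xdf R3=0x3a R4=0xdf  N=0 Z=0
after  3: R0=0x40 R1=0xd0 R2=0xdf R3=0x3a R4=0xdf  N=0 Z=0
after  4: R0=0x40 R1=0xd0 R2=0xfa R3=0x3a R4=0xdf  N=1 Z=0
after  5: R0=0x40 R1=0xd0 R2=0xfa R3=0x25 R4=0xdf  N=0 Z=0
after  6: R0=0x40 R1=0xd0 R2=0xfa R3=0x40 R4=0xdf  N=0 Z=0
after  7: R0=0x40 R1=0x2a R2=0xfa R3=0x40 R4=0xdf  N=0 Z=0
after  8: R0=0x40 R1=0x2a R2=0xdf R3=0x40 R4=0xdf  N=1 Z=0
-- IRQ taken; context saved, return-PC = 9 --
mismatch: R1: reported 0x22 vs actual 0x2a

BAD = R1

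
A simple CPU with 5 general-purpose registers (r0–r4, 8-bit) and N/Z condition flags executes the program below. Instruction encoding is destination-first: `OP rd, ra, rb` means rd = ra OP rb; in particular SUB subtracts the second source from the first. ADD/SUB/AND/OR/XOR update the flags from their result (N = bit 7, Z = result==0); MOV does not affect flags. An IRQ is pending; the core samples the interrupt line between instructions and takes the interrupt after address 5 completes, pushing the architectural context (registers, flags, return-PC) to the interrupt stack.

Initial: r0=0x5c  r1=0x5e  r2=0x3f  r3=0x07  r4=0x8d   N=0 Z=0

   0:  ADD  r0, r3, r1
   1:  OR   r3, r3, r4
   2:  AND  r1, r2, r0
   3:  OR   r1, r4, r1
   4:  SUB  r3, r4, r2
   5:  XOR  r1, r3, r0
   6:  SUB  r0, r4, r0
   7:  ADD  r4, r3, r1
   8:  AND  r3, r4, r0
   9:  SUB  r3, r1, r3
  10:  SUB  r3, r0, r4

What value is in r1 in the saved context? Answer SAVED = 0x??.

after  0: r0=0x65 r1=0x5e r2=0x3f r3=0x07 r4=0x8d  N=0 Z=0
after  1: r0=0x65 r1=0x5e r2=0x3f r3=0x8f r4=0x8d  N=1 Z=0
after  2: r0=0x65 r1=0x25 r2=0x3f r3=0x8f r4=0x8d  N=0 Z=0
after  3: r0=0x65 r1=0xad r2=0x3f r3=0x8f r4=0x8d  N=1 Z=0
after  4: r0=0x65 r1=0xad r2=0x3f r3=0x4e r4=0x8d  N=0 Z=0
after  5: r0=0x65 r1=0x2b r2=0x3f r3=0x4e r4=0x8d  N=0 Z=0
-- IRQ taken; context saved, return-PC = 6 --

SAVED = 0x2b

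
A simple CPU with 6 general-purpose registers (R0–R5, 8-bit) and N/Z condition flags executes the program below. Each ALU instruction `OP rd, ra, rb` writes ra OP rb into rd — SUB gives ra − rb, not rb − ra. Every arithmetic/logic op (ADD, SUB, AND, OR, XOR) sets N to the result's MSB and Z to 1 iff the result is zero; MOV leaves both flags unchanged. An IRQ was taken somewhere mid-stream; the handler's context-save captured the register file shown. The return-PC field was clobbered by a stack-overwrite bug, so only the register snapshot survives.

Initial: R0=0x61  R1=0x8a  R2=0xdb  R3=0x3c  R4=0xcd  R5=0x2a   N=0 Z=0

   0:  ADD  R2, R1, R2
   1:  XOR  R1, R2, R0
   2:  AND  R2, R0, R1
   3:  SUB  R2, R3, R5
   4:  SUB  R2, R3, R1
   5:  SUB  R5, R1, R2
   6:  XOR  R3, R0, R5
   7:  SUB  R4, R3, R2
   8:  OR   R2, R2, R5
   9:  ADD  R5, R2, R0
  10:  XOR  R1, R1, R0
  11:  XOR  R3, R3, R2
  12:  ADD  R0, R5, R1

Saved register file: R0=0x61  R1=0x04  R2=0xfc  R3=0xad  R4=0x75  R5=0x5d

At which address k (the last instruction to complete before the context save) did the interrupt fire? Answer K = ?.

K = 9

after  0: R0=0x61 R1=0x8a R2=0x65 R3=0x3c R4=0xcd R5=0x2a  N=0 Z=0
after  1: R0=0x61 R1=0x04 R2=0x65 R3=0x3c R4=0xcd R5=0x2a  N=0 Z=0
after  2: R0=0x61 R1=0x04 R2=0x00 R3=0x3c R4=0xcd R5=0x2a  N=0 Z=1
after  3: R0=0x61 R1=0x04 R2=0x12 R3=0x3c R4=0xcd R5=0x2a  N=0 Z=0
after  4: R0=0x61 R1=0x04 R2=0x38 R3=0x3c R4=0xcd R5=0x2a  N=0 Z=0
after  5: R0=0x61 R1=0x04 R2=0x38 R3=0x3c R4=0xcd R5=0xcc  N=1 Z=0
after  6: R0=0x61 R1=0x04 R2=0x38 R3=0xad R4=0xcd R5=0xcc  N=1 Z=0
after  7: R0=0x61 R1=0x04 R2=0x38 R3=0xad R4=0x75 R5=0xcc  N=0 Z=0
after  8: R0=0x61 R1=0x04 R2=0xfc R3=0xad R4=0x75 R5=0xcc  N=1 Z=0
after  9: R0=0x61 R1=0x04 R2=0xfc R3=0xad R4=0x75 R5=0x5d  N=0 Z=0
-- IRQ taken; context saved, return-PC = 10 --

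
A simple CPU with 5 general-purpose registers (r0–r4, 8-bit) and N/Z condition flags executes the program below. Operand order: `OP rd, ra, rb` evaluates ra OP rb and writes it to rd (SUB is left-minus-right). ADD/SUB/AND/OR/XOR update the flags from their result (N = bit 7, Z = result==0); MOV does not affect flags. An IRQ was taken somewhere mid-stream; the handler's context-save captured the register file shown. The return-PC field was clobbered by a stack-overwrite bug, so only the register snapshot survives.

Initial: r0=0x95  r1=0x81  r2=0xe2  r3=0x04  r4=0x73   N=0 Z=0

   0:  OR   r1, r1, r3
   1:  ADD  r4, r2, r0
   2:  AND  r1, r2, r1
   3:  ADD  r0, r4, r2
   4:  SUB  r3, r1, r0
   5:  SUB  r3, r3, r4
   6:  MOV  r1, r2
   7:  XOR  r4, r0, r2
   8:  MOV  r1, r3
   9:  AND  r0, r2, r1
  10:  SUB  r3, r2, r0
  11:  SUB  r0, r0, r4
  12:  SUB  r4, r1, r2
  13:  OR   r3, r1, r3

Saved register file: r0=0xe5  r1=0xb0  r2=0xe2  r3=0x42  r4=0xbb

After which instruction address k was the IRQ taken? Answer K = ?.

K = 11

after  0: r0=0x95 r1=0x85 r2=0xe2 r3=0x04 r4=0x73  N=1 Z=0
after  1: r0=0x95 r1=0x85 r2=0xe2 r3=0x04 r4=0x77  N=0 Z=0
after  2: r0=0x95 r1=0x80 r2=0xe2 r3=0x04 r4=0x77  N=1 Z=0
after  3: r0=0x59 r1=0x80 r2=0xe2 r3=0x04 r4=0x77  N=0 Z=0
after  4: r0=0x59 r1=0x80 r2=0xe2 r3=0x27 r4=0x77  N=0 Z=0
after  5: r0=0x59 r1=0x80 r2=0xe2 r3=0xb0 r4=0x77  N=1 Z=0
after  6: r0=0x59 r1=0xe2 r2=0xe2 r3=0xb0 r4=0x77  N=1 Z=0
after  7: r0=0x59 r1=0xe2 r2=0xe2 r3=0xb0 r4=0xbb  N=1 Z=0
after  8: r0=0x59 r1=0xb0 r2=0xe2 r3=0xb0 r4=0xbb  N=1 Z=0
after  9: r0=0xa0 r1=0xb0 r2=0xe2 r3=0xb0 r4=0xbb  N=1 Z=0
after 10: r0=0xa0 r1=0xb0 r2=0xe2 r3=0x42 r4=0xbb  N=0 Z=0
after 11: r0=0xe5 r1=0xb0 r2=0xe2 r3=0x42 r4=0xbb  N=1 Z=0
-- IRQ taken; context saved, return-PC = 12 --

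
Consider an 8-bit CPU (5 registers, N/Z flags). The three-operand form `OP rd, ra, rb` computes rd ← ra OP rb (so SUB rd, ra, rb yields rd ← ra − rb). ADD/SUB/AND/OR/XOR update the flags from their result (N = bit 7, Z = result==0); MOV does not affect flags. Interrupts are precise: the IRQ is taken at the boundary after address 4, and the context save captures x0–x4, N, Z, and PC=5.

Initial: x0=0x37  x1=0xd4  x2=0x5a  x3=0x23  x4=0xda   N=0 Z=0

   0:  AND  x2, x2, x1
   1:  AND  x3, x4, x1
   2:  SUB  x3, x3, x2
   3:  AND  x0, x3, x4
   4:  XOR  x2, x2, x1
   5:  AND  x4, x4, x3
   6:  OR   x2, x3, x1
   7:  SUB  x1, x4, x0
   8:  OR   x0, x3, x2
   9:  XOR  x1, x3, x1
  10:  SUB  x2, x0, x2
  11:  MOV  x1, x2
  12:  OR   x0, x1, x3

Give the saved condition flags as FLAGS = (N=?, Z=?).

FLAGS = (N=1, Z=0)

after  0: x0=0x37 x1=0xd4 x2=0x50 x3=0x23 x4=0xda  N=0 Z=0
after  1: x0=0x37 x1=0xd4 x2=0x50 x3=0xd0 x4=0xda  N=1 Z=0
after  2: x0=0x37 x1=0xd4 x2=0x50 x3=0x80 x4=0xda  N=1 Z=0
after  3: x0=0x80 x1=0xd4 x2=0x50 x3=0x80 x4=0xda  N=1 Z=0
after  4: x0=0x80 x1=0xd4 x2=0x84 x3=0x80 x4=0xda  N=1 Z=0
-- IRQ taken; context saved, return-PC = 5 --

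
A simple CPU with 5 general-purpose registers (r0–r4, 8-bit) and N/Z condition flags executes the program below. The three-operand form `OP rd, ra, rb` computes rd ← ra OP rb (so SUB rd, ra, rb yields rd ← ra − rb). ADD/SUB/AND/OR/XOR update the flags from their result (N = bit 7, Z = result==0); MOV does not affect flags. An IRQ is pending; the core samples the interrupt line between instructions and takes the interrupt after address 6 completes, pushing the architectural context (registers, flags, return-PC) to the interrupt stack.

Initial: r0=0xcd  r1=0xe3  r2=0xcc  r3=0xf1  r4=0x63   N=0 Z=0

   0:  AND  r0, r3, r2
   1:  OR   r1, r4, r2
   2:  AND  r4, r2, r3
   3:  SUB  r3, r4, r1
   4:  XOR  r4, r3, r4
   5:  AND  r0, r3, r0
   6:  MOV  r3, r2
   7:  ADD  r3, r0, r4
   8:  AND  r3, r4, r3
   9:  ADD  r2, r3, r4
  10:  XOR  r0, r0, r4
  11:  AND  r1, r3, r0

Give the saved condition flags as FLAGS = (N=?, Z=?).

after  0: r0=0xc0 r1=0xe3 r2=0xcc r3=0xf1 r4=0x63  N=1 Z=0
after  1: r0=0xc0 r1=0xef r2=0xcc r3=0xf1 r4=0x63  N=1 Z=0
after  2: r0=0xc0 r1=0xef r2=0xcc r3=0xf1 r4=0xc0  N=1 Z=0
after  3: r0=0xc0 r1=0xef r2=0xcc r3=0xd1 r4=0xc0  N=1 Z=0
after  4: r0=0xc0 r1=0xef r2=0xcc r3=0xd1 r4=0x11  N=0 Z=0
after  5: r0=0xc0 r1=0xef r2=0xcc r3=0xd1 r4=0x11  N=1 Z=0
after  6: r0=0xc0 r1=0xef r2=0xcc r3=0xcc r4=0x11  N=1 Z=0
-- IRQ taken; context saved, return-PC = 7 --

FLAGS = (N=1, Z=0)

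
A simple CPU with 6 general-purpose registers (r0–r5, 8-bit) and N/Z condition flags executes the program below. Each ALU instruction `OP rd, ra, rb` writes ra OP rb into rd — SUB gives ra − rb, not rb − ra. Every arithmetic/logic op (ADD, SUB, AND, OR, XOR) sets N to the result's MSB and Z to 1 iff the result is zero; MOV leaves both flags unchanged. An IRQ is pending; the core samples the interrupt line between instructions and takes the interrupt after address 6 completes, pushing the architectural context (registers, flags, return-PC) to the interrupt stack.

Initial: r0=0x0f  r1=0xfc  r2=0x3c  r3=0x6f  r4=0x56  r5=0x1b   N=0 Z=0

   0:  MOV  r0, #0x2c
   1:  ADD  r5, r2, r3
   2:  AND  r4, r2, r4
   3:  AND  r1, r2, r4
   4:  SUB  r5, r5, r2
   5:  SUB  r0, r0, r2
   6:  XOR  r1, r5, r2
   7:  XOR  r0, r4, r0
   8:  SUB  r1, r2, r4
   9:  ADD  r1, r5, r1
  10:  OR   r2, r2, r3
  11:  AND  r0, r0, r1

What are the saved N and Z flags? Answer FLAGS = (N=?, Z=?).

after  0: r0=0x2c r1=0xfc r2=0x3c r3=0x6f r4=0x56 r5=0x1b  N=0 Z=0
after  1: r0=0x2c r1=0xfc r2=0x3c r3=0x6f r4=0x56 r5=0xab  N=1 Z=0
after  2: r0=0x2c r1=0xfc r2=0x3c r3=0x6f r4=0x14 r5=0xab  N=0 Z=0
after  3: r0=0x2c r1=0x14 r2=0x3c r3=0x6f r4=0x14 r5=0xab  N=0 Z=0
after  4: r0=0x2c r1=0x14 r2=0x3c r3=0x6f r4=0x14 r5=0x6f  N=0 Z=0
after  5: r0=0xf0 r1=0x14 r2=0x3c r3=0x6f r4=0x14 r5=0x6f  N=1 Z=0
after  6: r0=0xf0 r1=0x53 r2=0x3c r3=0x6f r4=0x14 r5=0x6f  N=0 Z=0
-- IRQ taken; context saved, return-PC = 7 --

FLAGS = (N=0, Z=0)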